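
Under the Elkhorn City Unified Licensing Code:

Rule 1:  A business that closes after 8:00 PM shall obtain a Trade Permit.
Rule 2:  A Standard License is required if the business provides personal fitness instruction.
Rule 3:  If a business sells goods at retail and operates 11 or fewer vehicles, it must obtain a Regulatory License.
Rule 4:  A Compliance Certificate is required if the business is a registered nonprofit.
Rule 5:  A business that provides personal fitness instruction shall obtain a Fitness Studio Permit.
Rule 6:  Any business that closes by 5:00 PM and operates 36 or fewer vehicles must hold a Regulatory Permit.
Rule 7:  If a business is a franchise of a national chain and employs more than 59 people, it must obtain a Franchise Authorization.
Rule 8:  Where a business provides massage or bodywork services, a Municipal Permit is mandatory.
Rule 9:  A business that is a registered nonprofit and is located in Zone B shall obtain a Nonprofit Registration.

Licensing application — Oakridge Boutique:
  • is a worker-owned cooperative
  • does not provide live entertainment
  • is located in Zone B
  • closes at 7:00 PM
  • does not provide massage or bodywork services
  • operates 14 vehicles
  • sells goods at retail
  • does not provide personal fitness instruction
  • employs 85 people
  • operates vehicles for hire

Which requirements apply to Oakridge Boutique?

None

Rule 1: closes 7:00 PM, at/before 8:00 PM → Trade Permit not required.
Rule 2: does not provide personal fitness instruction → Standard License not required.
Rule 3: sells goods at retail; vehicles 14 > 11 → Regulatory License not required.
Rule 4: is a worker-owned cooperative (not: is a registered nonprofit) → Compliance Certificate not required.
Rule 5: does not provide personal fitness instruction → Fitness Studio Permit not required.
Rule 6: closes 7:00 PM, after 5:00 PM; vehicles 14 ≤ 36 → Regulatory Permit not required.
Rule 7: is a worker-owned cooperative (not: is a franchise of a national chain); employees 85 > 59 → Franchise Authorization not required.
Rule 8: does not provide massage or bodywork services → Municipal Permit not required.
Rule 9: is a worker-owned cooperative (not: is a registered nonprofit); is located in Zone B → Nonprofit Registration not required.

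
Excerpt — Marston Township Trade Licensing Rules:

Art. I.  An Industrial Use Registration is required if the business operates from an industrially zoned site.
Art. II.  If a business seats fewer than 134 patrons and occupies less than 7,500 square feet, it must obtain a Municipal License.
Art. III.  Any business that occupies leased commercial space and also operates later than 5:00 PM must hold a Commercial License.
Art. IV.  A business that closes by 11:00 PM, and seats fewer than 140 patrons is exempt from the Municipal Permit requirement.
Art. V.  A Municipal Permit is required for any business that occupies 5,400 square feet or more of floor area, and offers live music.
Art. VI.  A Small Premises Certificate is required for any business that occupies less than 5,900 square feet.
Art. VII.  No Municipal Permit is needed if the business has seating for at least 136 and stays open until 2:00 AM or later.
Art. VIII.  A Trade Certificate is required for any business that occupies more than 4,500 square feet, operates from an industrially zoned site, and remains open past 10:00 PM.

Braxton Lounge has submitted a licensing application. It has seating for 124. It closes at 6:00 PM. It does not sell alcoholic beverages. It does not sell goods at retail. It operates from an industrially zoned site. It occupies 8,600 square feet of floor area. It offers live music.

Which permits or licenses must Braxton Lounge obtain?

Industrial Use Registration

Art. I. operates from an industrially zoned site → Industrial Use Registration required.
Art. II. seating 124 < 134; floor area 8,600 square feet ≥ 7,500 square feet → Municipal License not required.
Art. III. operates from an industrially zoned site (not: occupies leased commercial space); closes 6:00 PM, after 5:00 PM → Commercial License not required.
Art. IV. closes 6:00 PM, at/before 11:00 PM; seating 124 < 140 → exempt from Municipal Permit.
Art. V. floor area 8,600 square feet ≥ 5,400 square feet; offers live music → Municipal Permit required.
Art. VI. floor area 8,600 square feet ≥ 5,900 square feet → Small Premises Certificate not required.
Art. VII. seating 124 < 136; closes 6:00 PM, at/before 2:00 AM → Municipal Permit exemption does not apply.
Art. VIII. floor area 8,600 square feet > 4,500 square feet; operates from an industrially zoned site; closes 6:00 PM, at/before 10:00 PM → Trade Certificate not required.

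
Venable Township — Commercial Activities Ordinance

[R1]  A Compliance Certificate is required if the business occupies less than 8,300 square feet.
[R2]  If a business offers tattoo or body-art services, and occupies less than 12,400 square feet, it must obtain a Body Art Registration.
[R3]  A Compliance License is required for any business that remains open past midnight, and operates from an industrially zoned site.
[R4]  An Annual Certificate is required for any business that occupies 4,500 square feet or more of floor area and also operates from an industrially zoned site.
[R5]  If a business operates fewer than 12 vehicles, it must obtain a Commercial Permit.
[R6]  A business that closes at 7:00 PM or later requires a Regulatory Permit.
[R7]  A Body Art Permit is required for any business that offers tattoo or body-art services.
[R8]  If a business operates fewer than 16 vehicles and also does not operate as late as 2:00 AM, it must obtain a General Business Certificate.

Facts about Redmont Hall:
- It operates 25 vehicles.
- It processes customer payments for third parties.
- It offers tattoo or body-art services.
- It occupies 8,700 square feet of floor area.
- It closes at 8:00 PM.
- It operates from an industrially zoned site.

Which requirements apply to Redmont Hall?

Annual Certificate, Body Art Permit, Body Art Registration, Regulatory Permit

[R1] floor area 8,700 square feet ≥ 8,300 square feet → Compliance Certificate not required.
[R2] offers tattoo or body-art services; floor area 8,700 square feet < 12,400 square feet → Body Art Registration required.
[R3] closes 8:00 PM, at/before midnight; operates from an industrially zoned site → Compliance License not required.
[R4] floor area 8,700 square feet ≥ 4,500 square feet; operates from an industrially zoned site → Annual Certificate required.
[R5] vehicles 25 ≥ 12 → Commercial Permit not required.
[R6] closes 8:00 PM, after 7:00 PM → Regulatory Permit required.
[R7] offers tattoo or body-art services → Body Art Permit required.
[R8] vehicles 25 ≥ 16; closes 8:00 PM, at/before 2:00 AM → General Business Certificate not required.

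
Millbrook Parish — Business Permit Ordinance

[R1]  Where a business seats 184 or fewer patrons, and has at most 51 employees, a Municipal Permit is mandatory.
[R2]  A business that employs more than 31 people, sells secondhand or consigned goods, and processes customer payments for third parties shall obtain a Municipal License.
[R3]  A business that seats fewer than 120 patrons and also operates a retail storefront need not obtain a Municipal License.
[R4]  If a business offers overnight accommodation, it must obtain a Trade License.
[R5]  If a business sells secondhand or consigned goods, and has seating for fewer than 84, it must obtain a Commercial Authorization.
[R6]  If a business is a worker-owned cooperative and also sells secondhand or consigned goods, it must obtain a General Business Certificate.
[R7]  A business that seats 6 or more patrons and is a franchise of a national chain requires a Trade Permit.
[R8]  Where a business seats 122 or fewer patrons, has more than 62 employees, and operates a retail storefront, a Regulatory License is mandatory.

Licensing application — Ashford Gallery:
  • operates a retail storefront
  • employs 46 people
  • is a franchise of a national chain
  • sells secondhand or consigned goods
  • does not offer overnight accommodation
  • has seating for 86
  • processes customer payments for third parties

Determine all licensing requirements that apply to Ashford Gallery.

[R1] seating 86 ≤ 184; employees 46 ≤ 51 → Municipal Permit required.
[R2] employees 46 > 31; sells secondhand or consigned goods; processes customer payments for third parties → Municipal License required.
[R3] seating 86 < 120; operates a retail storefront → exempt from Municipal License.
[R4] does not offer overnight accommodation → Trade License not required.
[R5] sells secondhand or consigned goods; seating 86 ≥ 84 → Commercial Authorization not required.
[R6] is a franchise of a national chain (not: is a worker-owned cooperative); sells secondhand or consigned goods → General Business Certificate not required.
[R7] seating 86 ≥ 6; is a franchise of a national chain → Trade Permit required.
[R8] seating 86 ≤ 122; employees 46 ≤ 62; operates a retail storefront → Regulatory License not required.

Municipal Permit, Trade Permit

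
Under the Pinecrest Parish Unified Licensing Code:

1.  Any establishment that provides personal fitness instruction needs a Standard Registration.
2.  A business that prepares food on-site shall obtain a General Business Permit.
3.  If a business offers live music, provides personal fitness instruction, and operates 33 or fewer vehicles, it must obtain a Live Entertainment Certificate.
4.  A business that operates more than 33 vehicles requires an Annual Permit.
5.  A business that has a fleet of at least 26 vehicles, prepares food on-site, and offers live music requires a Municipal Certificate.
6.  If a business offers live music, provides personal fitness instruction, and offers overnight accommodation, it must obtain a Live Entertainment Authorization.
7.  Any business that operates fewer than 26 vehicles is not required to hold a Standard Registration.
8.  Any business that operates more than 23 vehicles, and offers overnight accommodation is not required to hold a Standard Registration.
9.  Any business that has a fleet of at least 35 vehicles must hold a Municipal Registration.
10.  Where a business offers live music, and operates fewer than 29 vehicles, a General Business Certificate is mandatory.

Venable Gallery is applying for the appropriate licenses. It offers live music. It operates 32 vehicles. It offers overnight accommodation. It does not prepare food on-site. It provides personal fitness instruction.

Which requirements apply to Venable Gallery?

1. provides personal fitness instruction → Standard Registration required.
2. does not prepare food on-site → General Business Permit not required.
3. offers live music; provides personal fitness instruction; vehicles 32 ≤ 33 → Live Entertainment Certificate required.
4. vehicles 32 ≤ 33 → Annual Permit not required.
5. vehicles 32 ≥ 26; does not prepare food on-site; offers live music → Municipal Certificate not required.
6. offers live music; provides personal fitness instruction; offers overnight accommodation → Live Entertainment Authorization required.
7. vehicles 32 ≥ 26 → Standard Registration exemption does not apply.
8. vehicles 32 > 23; offers overnight accommodation → exempt from Standard Registration.
9. vehicles 32 < 35 → Municipal Registration not required.
10. offers live music; vehicles 32 ≥ 29 → General Business Certificate not required.

Live Entertainment Authorization, Live Entertainment Certificate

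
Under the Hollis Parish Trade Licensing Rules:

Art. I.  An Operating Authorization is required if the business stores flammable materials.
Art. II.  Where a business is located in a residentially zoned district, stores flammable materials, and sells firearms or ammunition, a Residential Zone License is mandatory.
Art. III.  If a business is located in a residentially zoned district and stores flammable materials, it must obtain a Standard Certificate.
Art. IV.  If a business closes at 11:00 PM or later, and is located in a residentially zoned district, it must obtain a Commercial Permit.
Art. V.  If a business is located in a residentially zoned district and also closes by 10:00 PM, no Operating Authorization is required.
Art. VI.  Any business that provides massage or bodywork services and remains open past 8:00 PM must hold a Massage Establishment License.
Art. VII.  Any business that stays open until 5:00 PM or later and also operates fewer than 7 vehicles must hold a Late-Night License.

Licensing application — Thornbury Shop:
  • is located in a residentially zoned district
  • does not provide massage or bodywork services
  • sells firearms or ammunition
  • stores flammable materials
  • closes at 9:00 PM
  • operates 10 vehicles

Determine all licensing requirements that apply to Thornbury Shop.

Residential Zone License, Standard Certificate

Art. I. stores flammable materials → Operating Authorization required.
Art. II. is located in a residentially zoned district; stores flammable materials; sells firearms or ammunition → Residential Zone License required.
Art. III. is located in a residentially zoned district; stores flammable materials → Standard Certificate required.
Art. IV. closes 9:00 PM, at/before 11:00 PM; is located in a residentially zoned district → Commercial Permit not required.
Art. V. is located in a residentially zoned district; closes 9:00 PM, at/before 10:00 PM → exempt from Operating Authorization.
Art. VI. does not provide massage or bodywork services; closes 9:00 PM, after 8:00 PM → Massage Establishment License not required.
Art. VII. closes 9:00 PM, after 5:00 PM; vehicles 10 ≥ 7 → Late-Night License not required.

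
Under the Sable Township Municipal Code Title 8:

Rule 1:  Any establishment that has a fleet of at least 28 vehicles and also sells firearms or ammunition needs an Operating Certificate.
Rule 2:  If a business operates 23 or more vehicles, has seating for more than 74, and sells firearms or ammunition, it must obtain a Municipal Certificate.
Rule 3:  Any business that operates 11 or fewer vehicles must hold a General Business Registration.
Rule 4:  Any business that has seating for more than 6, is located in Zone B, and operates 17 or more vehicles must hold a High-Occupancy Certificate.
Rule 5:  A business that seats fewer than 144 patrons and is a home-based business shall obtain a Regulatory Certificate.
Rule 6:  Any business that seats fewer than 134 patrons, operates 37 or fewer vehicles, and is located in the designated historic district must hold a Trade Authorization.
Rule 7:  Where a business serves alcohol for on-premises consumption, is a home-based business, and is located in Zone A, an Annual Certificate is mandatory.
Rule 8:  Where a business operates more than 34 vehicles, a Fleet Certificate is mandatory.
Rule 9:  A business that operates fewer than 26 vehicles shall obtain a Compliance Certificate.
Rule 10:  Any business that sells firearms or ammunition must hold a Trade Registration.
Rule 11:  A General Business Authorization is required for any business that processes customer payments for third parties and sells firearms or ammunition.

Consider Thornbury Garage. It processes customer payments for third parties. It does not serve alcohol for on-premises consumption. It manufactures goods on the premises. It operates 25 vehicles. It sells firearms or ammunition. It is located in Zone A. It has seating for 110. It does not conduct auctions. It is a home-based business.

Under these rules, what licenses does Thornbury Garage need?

Rule 1: vehicles 25 < 28; sells firearms or ammunition → Operating Certificate not required.
Rule 2: vehicles 25 ≥ 23; seating 110 > 74; sells firearms or ammunition → Municipal Certificate required.
Rule 3: vehicles 25 > 11 → General Business Registration not required.
Rule 4: seating 110 > 6; is located in Zone A (not: is located in Zone B); vehicles 25 ≥ 17 → High-Occupancy Certificate not required.
Rule 5: seating 110 < 144; is a home-based business → Regulatory Certificate required.
Rule 6: seating 110 < 134; vehicles 25 ≤ 37; is located in Zone A (not: is located in the designated historic district) → Trade Authorization not required.
Rule 7: does not serve alcohol for on-premises consumption; is a home-based business; is located in Zone A → Annual Certificate not required.
Rule 8: vehicles 25 ≤ 34 → Fleet Certificate not required.
Rule 9: vehicles 25 < 26 → Compliance Certificate required.
Rule 10: sells firearms or ammunition → Trade Registration required.
Rule 11: processes customer payments for third parties; sells firearms or ammunition → General Business Authorization required.

Compliance Certificate, General Business Authorization, Municipal Certificate, Regulatory Certificate, Trade Registration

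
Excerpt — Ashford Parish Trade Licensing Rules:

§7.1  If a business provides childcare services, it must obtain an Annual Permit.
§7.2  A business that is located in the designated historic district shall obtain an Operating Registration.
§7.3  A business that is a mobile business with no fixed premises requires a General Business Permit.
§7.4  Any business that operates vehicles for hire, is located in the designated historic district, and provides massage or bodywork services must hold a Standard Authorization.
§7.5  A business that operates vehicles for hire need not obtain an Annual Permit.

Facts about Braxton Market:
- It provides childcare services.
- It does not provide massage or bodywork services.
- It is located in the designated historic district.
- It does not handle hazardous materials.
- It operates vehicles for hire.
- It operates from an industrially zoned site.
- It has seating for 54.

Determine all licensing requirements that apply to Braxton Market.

§7.1 provides childcare services → Annual Permit required.
§7.2 is located in the designated historic district → Operating Registration required.
§7.3 operates from an industrially zoned site (not: is a mobile business with no fixed premises) → General Business Permit not required.
§7.4 operates vehicles for hire; is located in the designated historic district; does not provide massage or bodywork services → Standard Authorization not required.
§7.5 operates vehicles for hire → exempt from Annual Permit.

Operating Registration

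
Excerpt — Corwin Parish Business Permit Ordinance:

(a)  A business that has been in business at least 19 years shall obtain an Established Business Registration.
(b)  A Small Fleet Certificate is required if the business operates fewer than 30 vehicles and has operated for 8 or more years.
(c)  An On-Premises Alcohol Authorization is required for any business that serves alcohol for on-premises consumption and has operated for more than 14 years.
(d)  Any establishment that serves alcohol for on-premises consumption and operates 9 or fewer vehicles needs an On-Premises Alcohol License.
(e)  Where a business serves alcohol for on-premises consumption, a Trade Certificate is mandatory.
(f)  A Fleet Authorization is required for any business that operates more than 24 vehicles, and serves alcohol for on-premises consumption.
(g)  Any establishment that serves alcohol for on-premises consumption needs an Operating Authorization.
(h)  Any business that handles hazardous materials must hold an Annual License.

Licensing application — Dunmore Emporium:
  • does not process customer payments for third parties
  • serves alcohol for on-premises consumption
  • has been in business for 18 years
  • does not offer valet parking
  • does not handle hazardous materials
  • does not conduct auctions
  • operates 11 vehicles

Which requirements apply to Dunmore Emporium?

(a) years in business 18 < 19 → Established Business Registration not required.
(b) vehicles 11 < 30; years in business 18 ≥ 8 → Small Fleet Certificate required.
(c) serves alcohol for on-premises consumption; years in business 18 > 14 → On-Premises Alcohol Authorization required.
(d) serves alcohol for on-premises consumption; vehicles 11 > 9 → On-Premises Alcohol License not required.
(e) serves alcohol for on-premises consumption → Trade Certificate required.
(f) vehicles 11 ≤ 24; serves alcohol for on-premises consumption → Fleet Authorization not required.
(g) serves alcohol for on-premises consumption → Operating Authorization required.
(h) does not handle hazardous materials → Annual License not required.

On-Premises Alcohol Authorization, Operating Authorization, Small Fleet Certificate, Trade Certificate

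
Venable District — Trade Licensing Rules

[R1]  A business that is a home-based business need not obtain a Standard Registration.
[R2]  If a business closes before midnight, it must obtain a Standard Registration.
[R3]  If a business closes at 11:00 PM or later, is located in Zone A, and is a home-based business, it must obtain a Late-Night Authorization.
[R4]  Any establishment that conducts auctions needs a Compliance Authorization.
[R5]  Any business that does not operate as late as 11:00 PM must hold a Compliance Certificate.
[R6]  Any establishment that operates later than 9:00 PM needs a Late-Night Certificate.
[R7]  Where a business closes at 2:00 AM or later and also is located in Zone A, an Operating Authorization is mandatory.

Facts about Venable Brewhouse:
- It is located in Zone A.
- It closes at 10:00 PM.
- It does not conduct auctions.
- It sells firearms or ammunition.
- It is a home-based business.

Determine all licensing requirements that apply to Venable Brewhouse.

Compliance Certificate, Late-Night Certificate

[R1] is a home-based business → exempt from Standard Registration.
[R2] closes 10:00 PM, at/before midnight → Standard Registration required.
[R3] closes 10:00 PM, at/before 11:00 PM; is located in Zone A; is a home-based business → Late-Night Authorization not required.
[R4] does not conduct auctions → Compliance Authorization not required.
[R5] closes 10:00 PM, at/before 11:00 PM → Compliance Certificate required.
[R6] closes 10:00 PM, after 9:00 PM → Late-Night Certificate required.
[R7] closes 10:00 PM, at/before 2:00 AM; is located in Zone A → Operating Authorization not required.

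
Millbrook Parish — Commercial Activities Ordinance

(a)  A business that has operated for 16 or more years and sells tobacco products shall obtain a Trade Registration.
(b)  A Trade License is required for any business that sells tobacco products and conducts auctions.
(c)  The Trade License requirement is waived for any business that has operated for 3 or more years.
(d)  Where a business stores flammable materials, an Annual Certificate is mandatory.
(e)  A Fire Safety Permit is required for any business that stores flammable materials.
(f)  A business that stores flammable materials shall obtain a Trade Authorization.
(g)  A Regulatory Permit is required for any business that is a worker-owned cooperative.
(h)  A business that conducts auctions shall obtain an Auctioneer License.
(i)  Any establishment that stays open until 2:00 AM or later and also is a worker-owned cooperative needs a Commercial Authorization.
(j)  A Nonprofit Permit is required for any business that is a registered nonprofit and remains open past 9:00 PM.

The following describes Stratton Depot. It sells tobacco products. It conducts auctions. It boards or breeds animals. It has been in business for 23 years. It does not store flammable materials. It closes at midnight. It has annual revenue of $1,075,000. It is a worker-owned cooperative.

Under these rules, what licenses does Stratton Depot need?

Auctioneer License, Regulatory Permit, Trade Registration

(a) years in business 23 ≥ 16; sells tobacco products → Trade Registration required.
(b) sells tobacco products; conducts auctions → Trade License required.
(c) years in business 23 ≥ 3 → exempt from Trade License.
(d) does not store flammable materials → Annual Certificate not required.
(e) does not store flammable materials → Fire Safety Permit not required.
(f) does not store flammable materials → Trade Authorization not required.
(g) is a worker-owned cooperative → Regulatory Permit required.
(h) conducts auctions → Auctioneer License required.
(i) closes midnight, at/before 2:00 AM; is a worker-owned cooperative → Commercial Authorization not required.
(j) is a worker-owned cooperative (not: is a registered nonprofit); closes midnight, after 9:00 PM → Nonprofit Permit not required.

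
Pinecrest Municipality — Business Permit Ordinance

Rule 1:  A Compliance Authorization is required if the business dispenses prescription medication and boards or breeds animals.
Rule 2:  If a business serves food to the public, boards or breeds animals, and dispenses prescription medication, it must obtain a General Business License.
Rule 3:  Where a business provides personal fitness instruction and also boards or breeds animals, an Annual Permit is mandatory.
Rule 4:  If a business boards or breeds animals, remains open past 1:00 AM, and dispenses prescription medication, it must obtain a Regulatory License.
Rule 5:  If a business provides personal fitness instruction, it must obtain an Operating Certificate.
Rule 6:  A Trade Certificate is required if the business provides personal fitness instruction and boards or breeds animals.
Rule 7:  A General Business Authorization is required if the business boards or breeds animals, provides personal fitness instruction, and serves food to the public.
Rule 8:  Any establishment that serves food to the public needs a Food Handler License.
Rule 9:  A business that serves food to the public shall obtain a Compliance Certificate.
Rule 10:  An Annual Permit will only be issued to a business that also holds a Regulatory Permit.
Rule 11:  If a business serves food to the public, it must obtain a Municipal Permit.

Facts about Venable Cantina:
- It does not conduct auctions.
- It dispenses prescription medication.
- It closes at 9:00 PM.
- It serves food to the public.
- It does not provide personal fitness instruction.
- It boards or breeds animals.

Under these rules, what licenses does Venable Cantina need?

Rule 1: dispenses prescription medication; boards or breeds animals → Compliance Authorization required.
Rule 2: serves food to the public; boards or breeds animals; dispenses prescription medication → General Business License required.
Rule 3: does not provide personal fitness instruction; boards or breeds animals → Annual Permit not required.
Rule 4: boards or breeds animals; closes 9:00 PM, at/before 1:00 AM; dispenses prescription medication → Regulatory License not required.
Rule 5: does not provide personal fitness instruction → Operating Certificate not required.
Rule 6: does not provide personal fitness instruction; boards or breeds animals → Trade Certificate not required.
Rule 7: boards or breeds animals; does not provide personal fitness instruction; serves food to the public → General Business Authorization not required.
Rule 8: serves food to the public → Food Handler License required.
Rule 9: serves food to the public → Compliance Certificate required.
Rule 10: Annual Permit is not required → no effect.
Rule 11: serves food to the public → Municipal Permit required.

Compliance Authorization, Compliance Certificate, Food Handler License, General Business License, Municipal Permit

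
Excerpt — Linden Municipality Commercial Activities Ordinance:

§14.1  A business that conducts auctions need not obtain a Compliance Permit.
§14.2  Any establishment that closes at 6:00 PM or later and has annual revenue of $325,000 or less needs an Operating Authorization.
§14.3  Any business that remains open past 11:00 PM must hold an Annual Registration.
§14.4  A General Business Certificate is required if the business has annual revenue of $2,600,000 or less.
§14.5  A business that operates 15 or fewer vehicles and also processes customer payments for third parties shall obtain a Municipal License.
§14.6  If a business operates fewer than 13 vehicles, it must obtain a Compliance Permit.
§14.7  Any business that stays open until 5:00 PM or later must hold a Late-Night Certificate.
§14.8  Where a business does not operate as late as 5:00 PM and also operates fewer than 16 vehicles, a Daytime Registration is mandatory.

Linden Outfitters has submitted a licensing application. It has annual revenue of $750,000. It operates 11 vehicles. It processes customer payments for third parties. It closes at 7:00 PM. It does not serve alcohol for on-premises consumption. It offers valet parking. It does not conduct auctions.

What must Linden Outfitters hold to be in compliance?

Compliance Permit, General Business Certificate, Late-Night Certificate, Municipal License

§14.1 does not conduct auctions → Compliance Permit exemption does not apply.
§14.2 closes 7:00 PM, after 6:00 PM; revenue $750,000 > $325,000 → Operating Authorization not required.
§14.3 closes 7:00 PM, at/before 11:00 PM → Annual Registration not required.
§14.4 revenue $750,000 ≤ $2,600,000 → General Business Certificate required.
§14.5 vehicles 11 ≤ 15; processes customer payments for third parties → Municipal License required.
§14.6 vehicles 11 < 13 → Compliance Permit required.
§14.7 closes 7:00 PM, after 5:00 PM → Late-Night Certificate required.
§14.8 closes 7:00 PM, after 5:00 PM; vehicles 11 < 16 → Daytime Registration not required.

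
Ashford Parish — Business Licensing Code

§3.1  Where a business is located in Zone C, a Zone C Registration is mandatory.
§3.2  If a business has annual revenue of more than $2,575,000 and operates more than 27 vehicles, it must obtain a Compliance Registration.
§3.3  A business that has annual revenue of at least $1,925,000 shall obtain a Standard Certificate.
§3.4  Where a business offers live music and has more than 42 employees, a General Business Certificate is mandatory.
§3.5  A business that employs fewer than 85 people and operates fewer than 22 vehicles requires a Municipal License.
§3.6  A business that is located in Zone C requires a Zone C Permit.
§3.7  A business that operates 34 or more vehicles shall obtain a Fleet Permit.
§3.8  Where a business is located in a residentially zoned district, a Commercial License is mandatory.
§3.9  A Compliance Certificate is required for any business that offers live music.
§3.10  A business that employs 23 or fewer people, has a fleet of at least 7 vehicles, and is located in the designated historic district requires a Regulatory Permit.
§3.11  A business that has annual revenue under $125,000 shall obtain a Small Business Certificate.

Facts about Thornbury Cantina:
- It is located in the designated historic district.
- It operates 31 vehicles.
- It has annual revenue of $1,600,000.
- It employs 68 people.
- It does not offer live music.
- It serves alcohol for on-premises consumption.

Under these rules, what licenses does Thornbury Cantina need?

None

§3.1 is located in the designated historic district (not: is located in Zone C) → Zone C Registration not required.
§3.2 revenue $1,600,000 ≤ $2,575,000; vehicles 31 > 27 → Compliance Registration not required.
§3.3 revenue $1,600,000 < $1,925,000 → Standard Certificate not required.
§3.4 does not offer live music; employees 68 > 42 → General Business Certificate not required.
§3.5 employees 68 < 85; vehicles 31 ≥ 22 → Municipal License not required.
§3.6 is located in the designated historic district (not: is located in Zone C) → Zone C Permit not required.
§3.7 vehicles 31 < 34 → Fleet Permit not required.
§3.8 is located in the designated historic district (not: is located in a residentially zoned district) → Commercial License not required.
§3.9 does not offer live music → Compliance Certificate not required.
§3.10 employees 68 > 23; vehicles 31 ≥ 7; is located in the designated historic district → Regulatory Permit not required.
§3.11 revenue $1,600,000 ≥ $125,000 → Small Business Certificate not required.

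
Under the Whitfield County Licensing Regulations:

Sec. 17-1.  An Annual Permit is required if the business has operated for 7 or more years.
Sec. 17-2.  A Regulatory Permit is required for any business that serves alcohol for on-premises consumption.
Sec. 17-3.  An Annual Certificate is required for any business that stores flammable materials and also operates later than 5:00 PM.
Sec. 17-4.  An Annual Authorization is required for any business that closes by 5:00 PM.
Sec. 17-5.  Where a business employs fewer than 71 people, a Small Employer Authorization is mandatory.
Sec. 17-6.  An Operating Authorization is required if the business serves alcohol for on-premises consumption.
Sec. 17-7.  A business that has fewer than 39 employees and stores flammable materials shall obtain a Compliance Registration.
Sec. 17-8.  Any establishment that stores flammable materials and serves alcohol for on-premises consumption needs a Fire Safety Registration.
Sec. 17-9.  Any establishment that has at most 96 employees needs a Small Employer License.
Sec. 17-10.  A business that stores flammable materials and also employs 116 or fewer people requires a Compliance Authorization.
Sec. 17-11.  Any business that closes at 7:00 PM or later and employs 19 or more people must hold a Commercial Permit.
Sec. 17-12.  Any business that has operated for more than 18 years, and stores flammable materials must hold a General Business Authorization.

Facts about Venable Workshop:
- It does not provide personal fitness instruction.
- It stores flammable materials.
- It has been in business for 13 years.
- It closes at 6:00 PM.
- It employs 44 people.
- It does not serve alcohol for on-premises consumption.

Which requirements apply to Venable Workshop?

Sec. 17-1. years in business 13 ≥ 7 → Annual Permit required.
Sec. 17-2. does not serve alcohol for on-premises consumption → Regulatory Permit not required.
Sec. 17-3. stores flammable materials; closes 6:00 PM, after 5:00 PM → Annual Certificate required.
Sec. 17-4. closes 6:00 PM, after 5:00 PM → Annual Authorization not required.
Sec. 17-5. employees 44 < 71 → Small Employer Authorization required.
Sec. 17-6. does not serve alcohol for on-premises consumption → Operating Authorization not required.
Sec. 17-7. employees 44 ≥ 39; stores flammable materials → Compliance Registration not required.
Sec. 17-8. stores flammable materials; does not serve alcohol for on-premises consumption → Fire Safety Registration not required.
Sec. 17-9. employees 44 ≤ 96 → Small Employer License required.
Sec. 17-10. stores flammable materials; employees 44 ≤ 116 → Compliance Authorization required.
Sec. 17-11. closes 6:00 PM, at/before 7:00 PM; employees 44 ≥ 19 → Commercial Permit not required.
Sec. 17-12. years in business 13 ≤ 18; stores flammable materials → General Business Authorization not required.

Annual Certificate, Annual Permit, Compliance Authorization, Small Employer Authorization, Small Employer License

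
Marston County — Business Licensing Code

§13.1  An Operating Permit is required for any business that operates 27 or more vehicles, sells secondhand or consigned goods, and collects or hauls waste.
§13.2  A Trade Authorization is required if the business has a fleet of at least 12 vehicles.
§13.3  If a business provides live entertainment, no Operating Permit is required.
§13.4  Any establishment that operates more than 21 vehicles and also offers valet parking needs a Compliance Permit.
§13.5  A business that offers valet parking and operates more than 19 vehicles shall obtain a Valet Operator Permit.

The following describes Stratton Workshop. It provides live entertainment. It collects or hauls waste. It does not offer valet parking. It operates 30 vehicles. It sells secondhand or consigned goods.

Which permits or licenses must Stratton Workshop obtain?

§13.1 vehicles 30 ≥ 27; sells secondhand or consigned goods; collects or hauls waste → Operating Permit required.
§13.2 vehicles 30 ≥ 12 → Trade Authorization required.
§13.3 provides live entertainment → exempt from Operating Permit.
§13.4 vehicles 30 > 21; does not offer valet parking → Compliance Permit not required.
§13.5 does not offer valet parking; vehicles 30 > 19 → Valet Operator Permit not required.

Trade Authorization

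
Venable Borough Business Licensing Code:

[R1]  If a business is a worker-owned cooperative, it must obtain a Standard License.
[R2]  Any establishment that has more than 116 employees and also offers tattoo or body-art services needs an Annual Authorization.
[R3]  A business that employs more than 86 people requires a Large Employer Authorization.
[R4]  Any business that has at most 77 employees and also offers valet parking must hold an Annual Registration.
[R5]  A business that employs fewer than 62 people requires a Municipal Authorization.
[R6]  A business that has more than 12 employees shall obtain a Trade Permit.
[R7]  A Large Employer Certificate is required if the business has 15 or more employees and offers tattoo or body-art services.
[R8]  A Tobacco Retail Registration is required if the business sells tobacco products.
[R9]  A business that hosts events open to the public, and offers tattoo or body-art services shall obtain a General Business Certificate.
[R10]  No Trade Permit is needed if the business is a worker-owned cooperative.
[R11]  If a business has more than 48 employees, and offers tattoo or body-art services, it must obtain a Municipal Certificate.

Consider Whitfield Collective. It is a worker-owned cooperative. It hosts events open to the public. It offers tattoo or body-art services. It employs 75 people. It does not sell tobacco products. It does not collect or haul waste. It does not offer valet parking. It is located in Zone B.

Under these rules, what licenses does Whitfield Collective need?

General Business Certificate, Large Employer Certificate, Municipal Certificate, Standard License

[R1] is a worker-owned cooperative → Standard License required.
[R2] employees 75 ≤ 116; offers tattoo or body-art services → Annual Authorization not required.
[R3] employees 75 ≤ 86 → Large Employer Authorization not required.
[R4] employees 75 ≤ 77; does not offer valet parking → Annual Registration not required.
[R5] employees 75 ≥ 62 → Municipal Authorization not required.
[R6] employees 75 > 12 → Trade Permit required.
[R7] employees 75 ≥ 15; offers tattoo or body-art services → Large Employer Certificate required.
[R8] does not sell tobacco products → Tobacco Retail Registration not required.
[R9] hosts events open to the public; offers tattoo or body-art services → General Business Certificate required.
[R10] is a worker-owned cooperative → exempt from Trade Permit.
[R11] employees 75 > 48; offers tattoo or body-art services → Municipal Certificate required.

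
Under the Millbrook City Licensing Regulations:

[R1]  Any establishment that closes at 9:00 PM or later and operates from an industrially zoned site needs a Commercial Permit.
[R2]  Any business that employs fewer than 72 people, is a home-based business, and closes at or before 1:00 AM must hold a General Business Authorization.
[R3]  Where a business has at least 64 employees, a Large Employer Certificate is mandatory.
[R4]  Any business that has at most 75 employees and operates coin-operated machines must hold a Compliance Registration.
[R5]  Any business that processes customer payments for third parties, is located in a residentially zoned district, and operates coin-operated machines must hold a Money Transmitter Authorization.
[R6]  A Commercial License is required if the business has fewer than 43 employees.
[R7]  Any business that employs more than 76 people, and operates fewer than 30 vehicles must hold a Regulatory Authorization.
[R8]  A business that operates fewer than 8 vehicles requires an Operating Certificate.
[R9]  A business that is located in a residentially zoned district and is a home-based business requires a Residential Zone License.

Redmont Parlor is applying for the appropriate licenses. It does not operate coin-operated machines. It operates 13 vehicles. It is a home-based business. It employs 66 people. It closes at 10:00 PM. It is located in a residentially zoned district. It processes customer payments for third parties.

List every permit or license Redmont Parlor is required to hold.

[R1] closes 10:00 PM, after 9:00 PM; is a home-based business (not: operates from an industrially zoned site) → Commercial Permit not required.
[R2] employees 66 < 72; is a home-based business; closes 10:00 PM, at/before 1:00 AM → General Business Authorization required.
[R3] employees 66 ≥ 64 → Large Employer Certificate required.
[R4] employees 66 ≤ 75; does not operate coin-operated machines → Compliance Registration not required.
[R5] processes customer payments for third parties; is located in a residentially zoned district; does not operate coin-operated machines → Money Transmitter Authorization not required.
[R6] employees 66 ≥ 43 → Commercial License not required.
[R7] employees 66 ≤ 76; vehicles 13 < 30 → Regulatory Authorization not required.
[R8] vehicles 13 ≥ 8 → Operating Certificate not required.
[R9] is located in a residentially zoned district; is a home-based business → Residential Zone License required.

General Business Authorization, Large Employer Certificate, Residential Zone License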